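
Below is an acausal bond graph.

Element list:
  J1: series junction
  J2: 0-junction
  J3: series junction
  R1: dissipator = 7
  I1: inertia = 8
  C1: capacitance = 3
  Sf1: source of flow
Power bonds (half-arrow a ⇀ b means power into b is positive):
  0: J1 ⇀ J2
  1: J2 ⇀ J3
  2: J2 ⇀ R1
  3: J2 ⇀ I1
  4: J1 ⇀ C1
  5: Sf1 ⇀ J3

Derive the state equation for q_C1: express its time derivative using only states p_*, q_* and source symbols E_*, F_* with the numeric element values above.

b5 stroke at Sf1  (Sf1 (Sf) sets flow on bond)
b1 stroke at J3  (common-f at J3 fixed by 5)
b3 stroke at I1  (prefer integral on I1)
b4 stroke at J1  (prefer integral on C1)
b0 stroke at J2  (J1 needs exactly one f-in)
b2 stroke at R1  (J2 effort already set via bond 0)

dq_C1/dt = F_Sf1 + p_I1/8 - q_C1/21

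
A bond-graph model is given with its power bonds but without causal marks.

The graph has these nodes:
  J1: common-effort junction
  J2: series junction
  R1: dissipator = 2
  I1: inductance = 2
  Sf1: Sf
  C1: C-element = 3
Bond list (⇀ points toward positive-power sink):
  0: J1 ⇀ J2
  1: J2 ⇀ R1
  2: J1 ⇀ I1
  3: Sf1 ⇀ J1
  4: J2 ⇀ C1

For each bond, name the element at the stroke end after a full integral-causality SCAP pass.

#3 |Sf1  (Sf1: flow source, stroke at near end)
#2 |I1  (I1: I, integral causality)
#0 |J1  (J1 needs exactly one e-in)
#1 |J2  (common-f at J2 fixed by 0)
#4 |J2  (1-jn J2 has f-setter on 0)

b0 |J1
b1 |J2
b2 |I1
b3 |Sf1
b4 |J2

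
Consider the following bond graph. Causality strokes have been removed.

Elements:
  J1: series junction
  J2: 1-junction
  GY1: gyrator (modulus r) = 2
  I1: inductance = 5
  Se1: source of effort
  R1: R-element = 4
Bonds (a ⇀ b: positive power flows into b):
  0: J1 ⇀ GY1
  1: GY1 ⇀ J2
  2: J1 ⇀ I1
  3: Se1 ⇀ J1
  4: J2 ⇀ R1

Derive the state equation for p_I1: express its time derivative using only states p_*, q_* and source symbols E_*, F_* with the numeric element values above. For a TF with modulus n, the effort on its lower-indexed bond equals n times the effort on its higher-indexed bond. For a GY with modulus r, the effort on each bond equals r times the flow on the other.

β3 stroke at J1  (Se1: effort source, stroke at far end)
β2 stroke at I1  (I1 outputs flow p/I1)
β0 stroke at J1  (J1 flow already set via bond 2)
β1 stroke at J2  (GY1 both-in/both-out from 0)
β4 stroke at R1  (J2: last free bond brings flow in)

dp_I1/dt = E_Se1 - p_I1/5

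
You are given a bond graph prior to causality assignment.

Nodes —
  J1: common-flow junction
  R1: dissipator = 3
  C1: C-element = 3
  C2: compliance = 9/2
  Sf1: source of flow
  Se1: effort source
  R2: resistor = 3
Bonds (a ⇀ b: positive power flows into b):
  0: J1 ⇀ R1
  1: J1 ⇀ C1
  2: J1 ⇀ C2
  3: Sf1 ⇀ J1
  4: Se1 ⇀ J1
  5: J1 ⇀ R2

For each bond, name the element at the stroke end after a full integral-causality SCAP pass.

bond 0 |J1
bond 1 |J1
bond 2 |J1
bond 3 |Sf1
bond 4 |J1
bond 5 |J1

β3 stroke at Sf1  (Sf1 (Sf) sets flow on bond)
β4 stroke at J1  (Se1: effort source, stroke at far end)
β0 stroke at J1  (J1 flow already set via bond 3)
β1 stroke at J1  (J1: bond 3 brought flow, rest push out)
β2 stroke at J1  (J1 flow already set via bond 3)
β5 stroke at J1  (1-jn J1 has f-setter on 3)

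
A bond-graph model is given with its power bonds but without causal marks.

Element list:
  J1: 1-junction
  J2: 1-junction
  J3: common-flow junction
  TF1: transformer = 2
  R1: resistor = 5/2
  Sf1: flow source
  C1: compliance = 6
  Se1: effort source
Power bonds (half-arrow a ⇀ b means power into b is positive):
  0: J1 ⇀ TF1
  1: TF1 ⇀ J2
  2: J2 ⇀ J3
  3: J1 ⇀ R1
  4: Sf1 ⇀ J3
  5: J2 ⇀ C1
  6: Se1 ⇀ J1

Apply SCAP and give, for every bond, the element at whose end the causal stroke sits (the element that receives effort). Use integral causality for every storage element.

β4 |Sf1  (Sf1 fixes flow; stroke at Sf1)
β6 |J1  (Se1 (Se) sets effort on bond)
β2 |J3  (common-f at J3 fixed by 4)
β1 |J2  (common-f at J2 fixed by 2)
β5 |J2  (J2: bond 2 brought flow, rest push out)
β0 |TF1  (TF TF1: opposite of bond 1)
β3 |J1  (common-f at J1 fixed by 0)

#0 →TF1
#1 →J2
#2 →J3
#3 →J1
#4 →Sf1
#5 →J2
#6 →J1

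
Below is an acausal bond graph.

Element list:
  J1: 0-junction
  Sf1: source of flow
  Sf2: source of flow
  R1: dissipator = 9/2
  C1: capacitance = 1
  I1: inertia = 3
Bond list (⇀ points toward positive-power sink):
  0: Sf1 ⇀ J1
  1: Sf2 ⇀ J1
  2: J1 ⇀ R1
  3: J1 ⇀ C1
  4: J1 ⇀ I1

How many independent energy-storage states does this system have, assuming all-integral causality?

β0 stroke→Sf1  (source Sf1 imposes f)
β1 stroke→Sf2  (Sf2 (Sf) sets flow on bond)
β3 stroke→J1  (C1 outputs effort q/C1)
β2 stroke→R1  (J1 effort already set via bond 3)
β4 stroke→I1  (J1: bond 3 brought effort, rest push out)

2  (C1, I1 all integral)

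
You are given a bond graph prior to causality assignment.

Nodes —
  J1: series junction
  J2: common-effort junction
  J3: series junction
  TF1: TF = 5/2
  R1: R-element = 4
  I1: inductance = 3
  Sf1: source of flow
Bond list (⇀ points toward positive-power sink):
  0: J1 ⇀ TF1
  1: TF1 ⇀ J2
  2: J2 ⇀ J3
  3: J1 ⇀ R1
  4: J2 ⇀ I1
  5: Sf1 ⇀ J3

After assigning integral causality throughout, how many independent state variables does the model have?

bond 5 |Sf1  (source Sf1 imposes f)
bond 2 |J3  (J3 flow already set via bond 5)
bond 4 |I1  (I1 outputs flow p/I1)
bond 1 |J2  (J2 needs exactly one e-in)
bond 0 |TF1  (TF1: transformer flips bond 1)
bond 3 |J1  (1-jn J1 has f-setter on 0)

1  (I1 all integral)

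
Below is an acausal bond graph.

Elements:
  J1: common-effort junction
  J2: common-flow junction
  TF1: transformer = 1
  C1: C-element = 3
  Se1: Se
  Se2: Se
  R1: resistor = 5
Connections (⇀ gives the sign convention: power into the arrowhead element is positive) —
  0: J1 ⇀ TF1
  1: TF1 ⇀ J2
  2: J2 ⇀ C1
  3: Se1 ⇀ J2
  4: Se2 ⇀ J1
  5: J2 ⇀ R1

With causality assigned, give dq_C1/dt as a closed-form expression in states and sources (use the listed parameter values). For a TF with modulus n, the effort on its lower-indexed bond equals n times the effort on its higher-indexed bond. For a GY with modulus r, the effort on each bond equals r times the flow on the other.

dq_C1/dt = E_Se1/5 + E_Se2/5 - q_C1/15

#3 stroke at J2  (Se1 fixes effort; stroke away)
#4 stroke at J1  (Se2 fixes effort; stroke away)
#0 stroke at TF1  (common-e at J1 fixed by 4)
#1 stroke at J2  (TF TF1: opposite of bond 0)
#2 stroke at J2  (C1: C, integral causality)
#5 stroke at R1  (closing 1-jn rule on J2)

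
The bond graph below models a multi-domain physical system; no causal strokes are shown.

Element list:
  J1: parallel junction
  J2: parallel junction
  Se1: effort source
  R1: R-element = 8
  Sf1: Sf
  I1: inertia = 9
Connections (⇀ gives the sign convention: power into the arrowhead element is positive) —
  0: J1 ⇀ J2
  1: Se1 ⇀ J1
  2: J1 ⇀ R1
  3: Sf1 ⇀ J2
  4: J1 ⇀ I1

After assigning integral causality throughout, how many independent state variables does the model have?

1  (I1 all integral)

b1 stroke at J1  (source Se1 imposes e)
b3 stroke at Sf1  (Sf1 fixes flow; stroke at Sf1)
b0 stroke at J2  (0-jn J1 has e-setter on 1)
b2 stroke at R1  (J1: bond 1 brought effort, rest push out)
b4 stroke at I1  (J1: bond 1 brought effort, rest push out)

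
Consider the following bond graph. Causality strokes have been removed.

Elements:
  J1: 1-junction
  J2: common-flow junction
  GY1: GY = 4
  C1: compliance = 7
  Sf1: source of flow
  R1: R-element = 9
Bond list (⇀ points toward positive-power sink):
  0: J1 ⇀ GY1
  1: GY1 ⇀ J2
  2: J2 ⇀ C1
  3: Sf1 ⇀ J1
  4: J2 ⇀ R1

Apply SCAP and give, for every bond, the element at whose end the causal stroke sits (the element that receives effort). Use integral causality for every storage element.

β0 stroke→J1
β1 stroke→J2
β2 stroke→J2
β3 stroke→Sf1
β4 stroke→R1

β3 stroke at Sf1  (Sf1 (Sf) sets flow on bond)
β0 stroke at J1  (1-jn J1 has f-setter on 3)
β1 stroke at J2  (GY GY1: same side as bond 0)
β2 stroke at J2  (prefer integral on C1)
β4 stroke at R1  (closing 1-jn rule on J2)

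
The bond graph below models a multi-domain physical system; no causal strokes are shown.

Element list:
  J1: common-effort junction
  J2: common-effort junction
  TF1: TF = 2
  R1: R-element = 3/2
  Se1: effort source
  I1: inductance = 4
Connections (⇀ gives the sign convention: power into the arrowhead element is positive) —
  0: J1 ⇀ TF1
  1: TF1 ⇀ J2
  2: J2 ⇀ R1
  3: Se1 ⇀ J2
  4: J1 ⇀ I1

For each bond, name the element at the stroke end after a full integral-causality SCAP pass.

bond 0 stroke→J1
bond 1 stroke→TF1
bond 2 stroke→R1
bond 3 stroke→J2
bond 4 stroke→I1

β3 |J2  (Se1 (Se) sets effort on bond)
β1 |TF1  (0-jn J2 has e-setter on 3)
β2 |R1  (J2: bond 3 brought effort, rest push out)
β0 |J1  (TF1: transformer flips bond 1)
β4 |I1  (common-e at J1 fixed by 0)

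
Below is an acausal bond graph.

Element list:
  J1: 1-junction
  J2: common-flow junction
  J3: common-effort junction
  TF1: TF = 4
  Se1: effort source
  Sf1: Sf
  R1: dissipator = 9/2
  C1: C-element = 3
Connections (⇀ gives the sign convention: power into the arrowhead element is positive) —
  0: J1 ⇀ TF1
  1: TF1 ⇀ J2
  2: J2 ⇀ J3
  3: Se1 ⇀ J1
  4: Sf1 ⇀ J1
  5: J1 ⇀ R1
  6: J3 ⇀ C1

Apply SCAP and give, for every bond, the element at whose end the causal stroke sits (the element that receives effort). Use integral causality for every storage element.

#0 stroke at J1
#1 stroke at TF1
#2 stroke at J2
#3 stroke at J1
#4 stroke at Sf1
#5 stroke at J1
#6 stroke at J3

#3 stroke→J1  (Se1 (Se) sets effort on bond)
#4 stroke→Sf1  (Sf1 (Sf) sets flow on bond)
#0 stroke→J1  (J1: bond 4 brought flow, rest push out)
#5 stroke→J1  (J1 flow already set via bond 4)
#1 stroke→TF1  (TF TF1: opposite of bond 0)
#2 stroke→J2  (J2: bond 1 brought flow, rest push out)
#6 stroke→J3  (J3 needs exactly one e-in)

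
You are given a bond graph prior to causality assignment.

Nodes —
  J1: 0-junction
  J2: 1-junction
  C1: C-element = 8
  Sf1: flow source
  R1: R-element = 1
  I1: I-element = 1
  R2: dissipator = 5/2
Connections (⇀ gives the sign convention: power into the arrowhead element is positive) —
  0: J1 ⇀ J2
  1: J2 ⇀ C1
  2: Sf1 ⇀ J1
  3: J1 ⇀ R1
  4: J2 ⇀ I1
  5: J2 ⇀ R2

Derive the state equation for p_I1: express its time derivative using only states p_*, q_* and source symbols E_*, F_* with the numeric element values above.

dp_I1/dt = F_Sf1 - 7*p_I1/2 - q_C1/8

#2 |Sf1  (Sf1 (Sf) sets flow on bond)
#1 |J2  (prefer integral on C1)
#4 |I1  (I1 integral (f out))
#0 |J2  (J2 flow already set via bond 4)
#5 |J2  (1-jn J2 has f-setter on 4)
#3 |J1  (J1: last free bond brings effort in)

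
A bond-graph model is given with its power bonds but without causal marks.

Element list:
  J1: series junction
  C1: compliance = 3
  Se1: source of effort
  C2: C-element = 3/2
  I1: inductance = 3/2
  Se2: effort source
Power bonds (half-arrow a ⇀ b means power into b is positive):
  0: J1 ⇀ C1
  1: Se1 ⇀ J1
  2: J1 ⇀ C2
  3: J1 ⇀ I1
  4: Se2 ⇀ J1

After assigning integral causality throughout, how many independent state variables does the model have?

#1 stroke→J1  (Se1: effort source, stroke at far end)
#4 stroke→J1  (Se2 (Se) sets effort on bond)
#0 stroke→J1  (C1 integral (e out))
#2 stroke→J1  (C2 integral (e out))
#3 stroke→I1  (J1 needs exactly one f-in)

3  (C1, C2, I1 all integral)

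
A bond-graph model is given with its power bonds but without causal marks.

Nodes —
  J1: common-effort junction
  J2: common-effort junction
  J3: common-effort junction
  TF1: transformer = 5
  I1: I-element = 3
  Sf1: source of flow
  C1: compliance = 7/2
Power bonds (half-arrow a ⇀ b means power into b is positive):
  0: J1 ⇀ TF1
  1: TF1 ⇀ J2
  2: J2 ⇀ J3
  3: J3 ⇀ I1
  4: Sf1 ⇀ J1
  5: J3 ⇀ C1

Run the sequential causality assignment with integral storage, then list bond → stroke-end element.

#4 →Sf1  (Sf1 (Sf) sets flow on bond)
#0 →J1  (closing 0-jn rule on J1)
#1 →TF1  (TF1: transformer flips bond 0)
#2 →J2  (only one effort-in slot at J2)
#3 →I1  (I1 outputs flow p/I1)
#5 →J3  (only one effort-in slot at J3)

b0 →J1
b1 →TF1
b2 →J2
b3 →I1
b4 →Sf1
b5 →J3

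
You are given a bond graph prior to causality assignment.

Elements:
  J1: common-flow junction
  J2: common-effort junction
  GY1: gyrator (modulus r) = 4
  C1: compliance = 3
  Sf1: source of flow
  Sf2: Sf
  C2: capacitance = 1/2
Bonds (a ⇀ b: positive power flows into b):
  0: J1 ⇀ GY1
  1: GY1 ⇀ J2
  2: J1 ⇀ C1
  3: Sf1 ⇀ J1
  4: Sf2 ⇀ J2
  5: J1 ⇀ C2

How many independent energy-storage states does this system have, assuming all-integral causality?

#3 |Sf1  (Sf1 (Sf) sets flow on bond)
#4 |Sf2  (Sf2 (Sf) sets flow on bond)
#0 |J1  (1-jn J1 has f-setter on 3)
#2 |J1  (common-f at J1 fixed by 3)
#5 |J1  (common-f at J1 fixed by 3)
#1 |J2  (closing 0-jn rule on J2)

2  (C1, C2 all integral)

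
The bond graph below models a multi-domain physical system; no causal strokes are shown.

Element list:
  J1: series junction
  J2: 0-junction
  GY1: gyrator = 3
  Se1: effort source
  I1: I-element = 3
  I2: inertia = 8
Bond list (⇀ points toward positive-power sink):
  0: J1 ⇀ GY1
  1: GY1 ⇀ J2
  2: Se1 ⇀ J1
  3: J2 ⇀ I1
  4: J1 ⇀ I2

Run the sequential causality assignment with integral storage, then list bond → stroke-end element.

β0 →J1
β1 →J2
β2 →J1
β3 →I1
β4 →I2

b2 →J1  (source Se1 imposes e)
b3 →I1  (prefer integral on I1)
b1 →J2  (J2: last free bond brings effort in)
b0 →J1  (through GY1, causality inverts; strokes same side of GY1)
b4 →I2  (only one flow-in slot at J1)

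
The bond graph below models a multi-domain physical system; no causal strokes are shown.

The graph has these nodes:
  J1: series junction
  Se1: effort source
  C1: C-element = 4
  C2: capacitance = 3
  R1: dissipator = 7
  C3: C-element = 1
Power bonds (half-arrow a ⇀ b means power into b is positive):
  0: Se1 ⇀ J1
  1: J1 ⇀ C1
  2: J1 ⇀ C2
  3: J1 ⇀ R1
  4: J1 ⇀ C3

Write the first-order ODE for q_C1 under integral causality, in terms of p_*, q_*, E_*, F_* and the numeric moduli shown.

bond 0 →J1  (Se1 (Se) sets effort on bond)
bond 1 →J1  (C1: C, integral causality)
bond 2 →J1  (C2 outputs effort q/C2)
bond 4 →J1  (C3 integral (e out))
bond 3 →R1  (only one flow-in slot at J1)

dq_C1/dt = E_Se1/7 - q_C1/28 - q_C2/21 - q_C3/7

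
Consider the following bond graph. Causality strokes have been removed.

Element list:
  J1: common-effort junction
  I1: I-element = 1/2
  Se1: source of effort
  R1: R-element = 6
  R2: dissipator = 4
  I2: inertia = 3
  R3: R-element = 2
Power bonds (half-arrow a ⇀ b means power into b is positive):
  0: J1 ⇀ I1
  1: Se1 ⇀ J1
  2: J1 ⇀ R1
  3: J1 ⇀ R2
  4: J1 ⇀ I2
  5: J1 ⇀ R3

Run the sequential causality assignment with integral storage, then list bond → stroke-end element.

b0 stroke at I1
b1 stroke at J1
b2 stroke at R1
b3 stroke at R2
b4 stroke at I2
b5 stroke at R3

bond 1 →J1  (Se1 (Se) sets effort on bond)
bond 0 →I1  (J1: bond 1 brought effort, rest push out)
bond 2 →R1  (common-e at J1 fixed by 1)
bond 3 →R2  (common-e at J1 fixed by 1)
bond 4 →I2  (0-jn J1 has e-setter on 1)
bond 5 →R3  (J1: bond 1 brought effort, rest push out)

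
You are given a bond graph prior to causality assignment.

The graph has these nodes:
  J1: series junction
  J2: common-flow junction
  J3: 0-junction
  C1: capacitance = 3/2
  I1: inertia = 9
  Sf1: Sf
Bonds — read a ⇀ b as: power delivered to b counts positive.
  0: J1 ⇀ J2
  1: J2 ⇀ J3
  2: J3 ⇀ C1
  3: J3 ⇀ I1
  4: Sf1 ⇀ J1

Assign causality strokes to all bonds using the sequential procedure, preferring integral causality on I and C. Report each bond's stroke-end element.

#0 stroke at J1
#1 stroke at J2
#2 stroke at J3
#3 stroke at I1
#4 stroke at Sf1

b4 →Sf1  (Sf1: flow source, stroke at near end)
b0 →J1  (common-f at J1 fixed by 4)
b1 →J2  (common-f at J2 fixed by 0)
b2 →J3  (C1: C, integral causality)
b3 →I1  (0-jn J3 has e-setter on 2)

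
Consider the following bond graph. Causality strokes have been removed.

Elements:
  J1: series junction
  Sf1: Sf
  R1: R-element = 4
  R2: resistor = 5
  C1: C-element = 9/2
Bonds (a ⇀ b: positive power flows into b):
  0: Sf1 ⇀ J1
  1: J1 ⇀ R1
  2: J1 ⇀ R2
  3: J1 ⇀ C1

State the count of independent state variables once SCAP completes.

b0 stroke→Sf1  (Sf1 fixes flow; stroke at Sf1)
b1 stroke→J1  (J1: bond 0 brought flow, rest push out)
b2 stroke→J1  (1-jn J1 has f-setter on 0)
b3 stroke→J1  (J1: bond 0 brought flow, rest push out)

1  (C1 all integral)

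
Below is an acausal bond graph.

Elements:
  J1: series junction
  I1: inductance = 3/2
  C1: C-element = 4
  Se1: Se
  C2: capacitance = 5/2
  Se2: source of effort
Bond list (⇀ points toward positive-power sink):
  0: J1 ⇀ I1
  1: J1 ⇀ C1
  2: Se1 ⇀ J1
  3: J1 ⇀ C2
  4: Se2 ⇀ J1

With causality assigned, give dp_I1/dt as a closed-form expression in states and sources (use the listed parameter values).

dp_I1/dt = E_Se1 + E_Se2 - q_C1/4 - 2*q_C2/5

b2 →J1  (Se1 fixes effort; stroke away)
b4 →J1  (Se2 (Se) sets effort on bond)
b0 →I1  (I1: I, integral causality)
b1 →J1  (J1: bond 0 brought flow, rest push out)
b3 →J1  (J1: bond 0 brought flow, rest push out)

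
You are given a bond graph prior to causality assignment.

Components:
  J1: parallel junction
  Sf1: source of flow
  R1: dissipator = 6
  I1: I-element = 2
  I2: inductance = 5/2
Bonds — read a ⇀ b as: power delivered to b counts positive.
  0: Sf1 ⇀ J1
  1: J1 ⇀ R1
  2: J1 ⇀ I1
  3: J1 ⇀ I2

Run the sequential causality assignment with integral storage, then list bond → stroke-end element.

b0 |Sf1  (Sf1: flow source, stroke at near end)
b2 |I1  (I1 outputs flow p/I1)
b3 |I2  (I2 integral (f out))
b1 |J1  (J1: last free bond brings effort in)

b0 stroke→Sf1
b1 stroke→J1
b2 stroke→I1
b3 stroke→I2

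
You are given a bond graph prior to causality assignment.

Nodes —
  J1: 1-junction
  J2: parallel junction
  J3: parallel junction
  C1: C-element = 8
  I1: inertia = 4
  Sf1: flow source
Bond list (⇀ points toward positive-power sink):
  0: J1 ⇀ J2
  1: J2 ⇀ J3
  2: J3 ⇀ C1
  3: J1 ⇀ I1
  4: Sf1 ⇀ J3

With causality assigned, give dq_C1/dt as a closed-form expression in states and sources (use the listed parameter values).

b4 stroke at Sf1  (Sf1: flow source, stroke at near end)
b2 stroke at J3  (C1: C, integral causality)
b1 stroke at J2  (J3: bond 2 brought effort, rest push out)
b0 stroke at J1  (J2: bond 1 brought effort, rest push out)
b3 stroke at I1  (J1: last free bond brings flow in)

dq_C1/dt = F_Sf1 + p_I1/4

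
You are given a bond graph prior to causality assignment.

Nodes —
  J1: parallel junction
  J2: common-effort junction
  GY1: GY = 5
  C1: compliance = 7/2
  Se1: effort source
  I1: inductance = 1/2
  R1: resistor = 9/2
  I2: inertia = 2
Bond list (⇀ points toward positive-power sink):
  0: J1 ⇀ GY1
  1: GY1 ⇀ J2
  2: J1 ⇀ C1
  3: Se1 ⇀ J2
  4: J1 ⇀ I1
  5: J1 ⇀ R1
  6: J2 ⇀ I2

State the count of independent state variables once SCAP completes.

#3 |J2  (Se1 (Se) sets effort on bond)
#1 |GY1  (common-e at J2 fixed by 3)
#6 |I2  (J2 effort already set via bond 3)
#0 |GY1  (GY1: gyrator matches bond 1)
#2 |J1  (prefer integral on C1)
#4 |I1  (common-e at J1 fixed by 2)
#5 |R1  (0-jn J1 has e-setter on 2)

3  (C1, I1, I2 all integral)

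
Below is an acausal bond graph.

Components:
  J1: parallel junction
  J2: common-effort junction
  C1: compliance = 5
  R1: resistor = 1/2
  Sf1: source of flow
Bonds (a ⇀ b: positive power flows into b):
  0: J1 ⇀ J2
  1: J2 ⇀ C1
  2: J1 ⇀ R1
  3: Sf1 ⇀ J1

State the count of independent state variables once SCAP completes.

β3 stroke→Sf1  (Sf1: flow source, stroke at near end)
β1 stroke→J2  (C1 outputs effort q/C1)
β0 stroke→J1  (J2 effort already set via bond 1)
β2 stroke→R1  (common-e at J1 fixed by 0)

1  (C1 all integral)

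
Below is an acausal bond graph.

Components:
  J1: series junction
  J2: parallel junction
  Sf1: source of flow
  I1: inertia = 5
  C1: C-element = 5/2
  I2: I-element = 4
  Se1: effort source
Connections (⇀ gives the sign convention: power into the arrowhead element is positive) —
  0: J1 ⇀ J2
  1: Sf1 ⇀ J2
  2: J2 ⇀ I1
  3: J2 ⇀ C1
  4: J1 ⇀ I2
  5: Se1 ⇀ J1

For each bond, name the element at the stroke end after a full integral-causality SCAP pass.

#0 stroke at J1
#1 stroke at Sf1
#2 stroke at I1
#3 stroke at J2
#4 stroke at I2
#5 stroke at J1

b1 |Sf1  (source Sf1 imposes f)
b5 |J1  (Se1 (Se) sets effort on bond)
b2 |I1  (I1 integral (f out))
b3 |J2  (C1: C, integral causality)
b0 |J1  (common-e at J2 fixed by 3)
b4 |I2  (J1: last free bond brings flow in)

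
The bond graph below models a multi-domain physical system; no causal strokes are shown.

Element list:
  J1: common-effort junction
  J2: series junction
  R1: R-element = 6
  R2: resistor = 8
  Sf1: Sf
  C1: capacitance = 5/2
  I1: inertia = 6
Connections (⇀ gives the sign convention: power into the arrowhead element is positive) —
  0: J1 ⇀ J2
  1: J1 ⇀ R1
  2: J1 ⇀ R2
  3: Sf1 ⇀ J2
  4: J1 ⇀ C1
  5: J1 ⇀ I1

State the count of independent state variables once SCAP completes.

#3 stroke→Sf1  (Sf1 (Sf) sets flow on bond)
#0 stroke→J2  (J2: bond 3 brought flow, rest push out)
#4 stroke→J1  (prefer integral on C1)
#1 stroke→R1  (0-jn J1 has e-setter on 4)
#2 stroke→R2  (J1: bond 4 brought effort, rest push out)
#5 stroke→I1  (J1: bond 4 brought effort, rest push out)

2  (C1, I1 all integral)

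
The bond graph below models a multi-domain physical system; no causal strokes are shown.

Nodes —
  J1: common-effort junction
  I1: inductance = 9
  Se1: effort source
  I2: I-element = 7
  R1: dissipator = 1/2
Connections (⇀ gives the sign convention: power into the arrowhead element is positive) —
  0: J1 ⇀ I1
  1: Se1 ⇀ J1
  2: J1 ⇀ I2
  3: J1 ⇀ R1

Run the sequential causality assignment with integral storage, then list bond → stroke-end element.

b0 |I1
b1 |J1
b2 |I2
b3 |R1

β1 →J1  (Se1 fixes effort; stroke away)
β0 →I1  (J1 effort already set via bond 1)
β2 →I2  (J1 effort already set via bond 1)
β3 →R1  (common-e at J1 fixed by 1)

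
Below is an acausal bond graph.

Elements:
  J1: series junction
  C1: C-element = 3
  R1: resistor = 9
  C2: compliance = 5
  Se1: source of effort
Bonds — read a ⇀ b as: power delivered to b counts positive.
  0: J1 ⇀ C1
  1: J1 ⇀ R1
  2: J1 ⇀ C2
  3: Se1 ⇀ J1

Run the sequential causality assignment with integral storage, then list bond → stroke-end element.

#3 |J1  (Se1 (Se) sets effort on bond)
#0 |J1  (C1 integral (e out))
#2 |J1  (C2: C, integral causality)
#1 |R1  (closing 1-jn rule on J1)

β0 stroke at J1
β1 stroke at R1
β2 stroke at J1
β3 stroke at J1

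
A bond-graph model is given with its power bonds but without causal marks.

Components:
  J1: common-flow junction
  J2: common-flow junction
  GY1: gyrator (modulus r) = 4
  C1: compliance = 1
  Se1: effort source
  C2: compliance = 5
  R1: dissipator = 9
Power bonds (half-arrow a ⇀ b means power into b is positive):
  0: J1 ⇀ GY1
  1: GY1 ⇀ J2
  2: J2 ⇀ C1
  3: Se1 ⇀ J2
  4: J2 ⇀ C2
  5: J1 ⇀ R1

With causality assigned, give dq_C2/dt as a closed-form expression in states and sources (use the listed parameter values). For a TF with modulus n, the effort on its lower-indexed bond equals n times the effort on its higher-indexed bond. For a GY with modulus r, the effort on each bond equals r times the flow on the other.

β3 stroke at J2  (Se1 (Se) sets effort on bond)
β2 stroke at J2  (prefer integral on C1)
β4 stroke at J2  (C2 outputs effort q/C2)
β1 stroke at GY1  (closing 1-jn rule on J2)
β0 stroke at GY1  (GY1 both-in/both-out from 1)
β5 stroke at J1  (common-f at J1 fixed by 0)

dq_C2/dt = 9*E_Se1/16 - 9*q_C1/16 - 9*q_C2/80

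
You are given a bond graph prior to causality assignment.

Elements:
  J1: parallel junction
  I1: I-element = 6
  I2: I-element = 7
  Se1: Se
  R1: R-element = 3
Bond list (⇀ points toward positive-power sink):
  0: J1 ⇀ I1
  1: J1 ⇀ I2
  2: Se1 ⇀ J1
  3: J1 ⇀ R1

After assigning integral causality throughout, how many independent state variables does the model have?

b2 |J1  (Se1 fixes effort; stroke away)
b0 |I1  (0-jn J1 has e-setter on 2)
b1 |I2  (common-e at J1 fixed by 2)
b3 |R1  (J1 effort already set via bond 2)

2  (I1, I2 all integral)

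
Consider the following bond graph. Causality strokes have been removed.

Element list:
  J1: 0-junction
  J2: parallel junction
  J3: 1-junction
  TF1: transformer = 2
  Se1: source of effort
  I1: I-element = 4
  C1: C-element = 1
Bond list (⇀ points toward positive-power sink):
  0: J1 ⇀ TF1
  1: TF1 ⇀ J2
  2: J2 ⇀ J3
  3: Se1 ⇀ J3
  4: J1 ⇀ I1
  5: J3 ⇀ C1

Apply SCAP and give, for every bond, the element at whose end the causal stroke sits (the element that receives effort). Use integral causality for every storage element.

#3 |J3  (Se1: effort source, stroke at far end)
#4 |I1  (I1 integral (f out))
#0 |J1  (closing 0-jn rule on J1)
#1 |TF1  (TF TF1: opposite of bond 0)
#2 |J2  (J2 needs exactly one e-in)
#5 |J3  (1-jn J3 has f-setter on 2)

#0 stroke→J1
#1 stroke→TF1
#2 stroke→J2
#3 stroke→J3
#4 stroke→I1
#5 stroke→J3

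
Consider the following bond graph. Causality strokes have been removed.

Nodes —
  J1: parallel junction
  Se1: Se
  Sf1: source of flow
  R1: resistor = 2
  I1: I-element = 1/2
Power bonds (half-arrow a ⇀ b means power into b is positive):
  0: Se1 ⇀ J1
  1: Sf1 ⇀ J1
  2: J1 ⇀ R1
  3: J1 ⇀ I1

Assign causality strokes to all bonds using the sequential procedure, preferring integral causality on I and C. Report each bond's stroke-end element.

#0 |J1
#1 |Sf1
#2 |R1
#3 |I1

bond 0 stroke→J1  (Se1 (Se) sets effort on bond)
bond 1 stroke→Sf1  (Sf1 (Sf) sets flow on bond)
bond 2 stroke→R1  (0-jn J1 has e-setter on 0)
bond 3 stroke→I1  (J1 effort already set via bond 0)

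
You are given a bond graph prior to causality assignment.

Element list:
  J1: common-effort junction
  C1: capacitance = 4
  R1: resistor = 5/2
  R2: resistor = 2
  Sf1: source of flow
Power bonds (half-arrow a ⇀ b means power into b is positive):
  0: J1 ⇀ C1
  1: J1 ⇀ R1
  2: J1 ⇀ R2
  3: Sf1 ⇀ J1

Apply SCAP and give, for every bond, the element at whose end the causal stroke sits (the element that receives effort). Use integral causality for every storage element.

b0 stroke at J1
b1 stroke at R1
b2 stroke at R2
b3 stroke at Sf1

β3 stroke→Sf1  (Sf1: flow source, stroke at near end)
β0 stroke→J1  (prefer integral on C1)
β1 stroke→R1  (common-e at J1 fixed by 0)
β2 stroke→R2  (J1: bond 0 brought effort, rest push out)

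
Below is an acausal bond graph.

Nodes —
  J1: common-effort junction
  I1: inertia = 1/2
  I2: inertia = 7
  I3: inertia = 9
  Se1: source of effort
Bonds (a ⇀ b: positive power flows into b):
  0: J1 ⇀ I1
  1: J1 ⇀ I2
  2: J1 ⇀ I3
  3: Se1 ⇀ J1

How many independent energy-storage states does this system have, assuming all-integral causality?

3  (I1, I2, I3 all integral)

#3 stroke at J1  (Se1: effort source, stroke at far end)
#0 stroke at I1  (common-e at J1 fixed by 3)
#1 stroke at I2  (0-jn J1 has e-setter on 3)
#2 stroke at I3  (0-jn J1 has e-setter on 3)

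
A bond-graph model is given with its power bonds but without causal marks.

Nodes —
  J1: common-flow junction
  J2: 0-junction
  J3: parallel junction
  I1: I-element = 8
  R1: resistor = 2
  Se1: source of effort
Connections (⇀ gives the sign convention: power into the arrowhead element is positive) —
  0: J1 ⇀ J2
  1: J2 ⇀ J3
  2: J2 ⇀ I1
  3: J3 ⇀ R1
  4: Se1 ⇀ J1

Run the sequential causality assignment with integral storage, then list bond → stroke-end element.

bond 4 →J1  (Se1 fixes effort; stroke away)
bond 0 →J2  (closing 1-jn rule on J1)
bond 1 →J3  (common-e at J2 fixed by 0)
bond 2 →I1  (J2 effort already set via bond 0)
bond 3 →R1  (common-e at J3 fixed by 1)

bond 0 →J2
bond 1 →J3
bond 2 →I1
bond 3 →R1
bond 4 →J1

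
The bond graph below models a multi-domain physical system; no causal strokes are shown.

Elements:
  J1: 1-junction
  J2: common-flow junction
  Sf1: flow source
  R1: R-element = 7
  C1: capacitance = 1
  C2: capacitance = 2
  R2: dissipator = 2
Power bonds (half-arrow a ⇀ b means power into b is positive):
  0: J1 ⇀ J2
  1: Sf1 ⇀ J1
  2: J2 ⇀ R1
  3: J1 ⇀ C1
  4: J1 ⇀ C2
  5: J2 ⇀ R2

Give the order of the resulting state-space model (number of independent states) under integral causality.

#1 →Sf1  (Sf1 fixes flow; stroke at Sf1)
#0 →J1  (1-jn J1 has f-setter on 1)
#3 →J1  (1-jn J1 has f-setter on 1)
#4 →J1  (1-jn J1 has f-setter on 1)
#2 →J2  (J2: bond 0 brought flow, rest push out)
#5 →J2  (J2 flow already set via bond 0)

2  (C1, C2 all integral)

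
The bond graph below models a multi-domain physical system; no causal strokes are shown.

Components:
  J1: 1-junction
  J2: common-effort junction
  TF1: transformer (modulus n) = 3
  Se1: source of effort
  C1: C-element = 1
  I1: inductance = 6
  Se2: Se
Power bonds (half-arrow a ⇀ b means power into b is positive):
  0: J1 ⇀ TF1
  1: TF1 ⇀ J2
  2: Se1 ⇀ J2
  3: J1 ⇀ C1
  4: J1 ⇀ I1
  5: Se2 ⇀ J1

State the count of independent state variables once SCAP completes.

2  (C1, I1 all integral)

#2 stroke→J2  (Se1 (Se) sets effort on bond)
#5 stroke→J1  (Se2 (Se) sets effort on bond)
#1 stroke→TF1  (common-e at J2 fixed by 2)
#0 stroke→J1  (TF1 one-in-one-out from 1)
#3 stroke→J1  (C1 integral (e out))
#4 stroke→I1  (J1: last free bond brings flow in)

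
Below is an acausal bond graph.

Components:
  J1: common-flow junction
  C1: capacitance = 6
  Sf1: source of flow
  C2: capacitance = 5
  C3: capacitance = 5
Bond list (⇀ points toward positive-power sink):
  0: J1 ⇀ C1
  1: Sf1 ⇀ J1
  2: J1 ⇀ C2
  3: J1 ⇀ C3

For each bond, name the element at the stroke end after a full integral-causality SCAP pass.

b0 |J1
b1 |Sf1
b2 |J1
b3 |J1

β1 stroke at Sf1  (Sf1 fixes flow; stroke at Sf1)
β0 stroke at J1  (common-f at J1 fixed by 1)
β2 stroke at J1  (common-f at J1 fixed by 1)
β3 stroke at J1  (1-jn J1 has f-setter on 1)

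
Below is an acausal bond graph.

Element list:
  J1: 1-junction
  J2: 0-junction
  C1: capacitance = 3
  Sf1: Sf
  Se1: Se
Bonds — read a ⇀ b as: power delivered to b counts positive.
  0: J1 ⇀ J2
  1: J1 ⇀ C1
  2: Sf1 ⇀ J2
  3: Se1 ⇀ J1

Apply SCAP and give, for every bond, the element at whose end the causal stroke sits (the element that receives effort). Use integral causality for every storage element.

#2 |Sf1  (Sf1 fixes flow; stroke at Sf1)
#3 |J1  (Se1: effort source, stroke at far end)
#0 |J2  (J2 needs exactly one e-in)
#1 |J1  (common-f at J1 fixed by 0)

b0 stroke→J2
b1 stroke→J1
b2 stroke→Sf1
b3 stroke→J1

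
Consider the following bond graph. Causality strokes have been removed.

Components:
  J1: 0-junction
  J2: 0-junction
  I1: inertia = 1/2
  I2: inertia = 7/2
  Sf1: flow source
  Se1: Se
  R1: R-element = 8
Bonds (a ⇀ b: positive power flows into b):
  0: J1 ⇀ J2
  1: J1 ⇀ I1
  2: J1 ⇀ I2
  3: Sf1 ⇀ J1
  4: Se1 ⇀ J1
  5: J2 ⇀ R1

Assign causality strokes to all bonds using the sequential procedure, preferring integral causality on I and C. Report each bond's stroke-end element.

#3 stroke→Sf1  (Sf1 (Sf) sets flow on bond)
#4 stroke→J1  (source Se1 imposes e)
#0 stroke→J2  (J1: bond 4 brought effort, rest push out)
#1 stroke→I1  (J1: bond 4 brought effort, rest push out)
#2 stroke→I2  (J1: bond 4 brought effort, rest push out)
#5 stroke→R1  (0-jn J2 has e-setter on 0)

β0 stroke at J2
β1 stroke at I1
β2 stroke at I2
β3 stroke at Sf1
β4 stroke at J1
β5 stroke at R1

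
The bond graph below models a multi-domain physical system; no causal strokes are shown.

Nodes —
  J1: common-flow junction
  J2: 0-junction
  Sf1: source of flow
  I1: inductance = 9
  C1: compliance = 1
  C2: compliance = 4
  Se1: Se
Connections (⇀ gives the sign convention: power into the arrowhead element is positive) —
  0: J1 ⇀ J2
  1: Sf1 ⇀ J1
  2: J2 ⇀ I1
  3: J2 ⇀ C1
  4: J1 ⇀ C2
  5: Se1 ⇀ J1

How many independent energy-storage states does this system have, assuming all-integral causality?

3  (C1, C2, I1 all integral)

β1 stroke→Sf1  (Sf1 (Sf) sets flow on bond)
β5 stroke→J1  (Se1: effort source, stroke at far end)
β0 stroke→J1  (J1: bond 1 brought flow, rest push out)
β4 stroke→J1  (J1 flow already set via bond 1)
β2 stroke→I1  (I1 integral (f out))
β3 stroke→J2  (only one effort-in slot at J2)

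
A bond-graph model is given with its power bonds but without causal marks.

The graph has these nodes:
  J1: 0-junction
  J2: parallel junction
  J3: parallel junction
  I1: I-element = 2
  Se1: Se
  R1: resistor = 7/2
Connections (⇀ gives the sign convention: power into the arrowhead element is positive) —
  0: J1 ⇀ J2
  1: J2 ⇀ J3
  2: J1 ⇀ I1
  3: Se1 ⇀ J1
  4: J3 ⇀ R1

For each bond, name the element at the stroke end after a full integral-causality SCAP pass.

#3 |J1  (Se1 fixes effort; stroke away)
#0 |J2  (J1: bond 3 brought effort, rest push out)
#2 |I1  (common-e at J1 fixed by 3)
#1 |J3  (common-e at J2 fixed by 0)
#4 |R1  (J3 effort already set via bond 1)

bond 0 →J2
bond 1 →J3
bond 2 →I1
bond 3 →J1
bond 4 →R1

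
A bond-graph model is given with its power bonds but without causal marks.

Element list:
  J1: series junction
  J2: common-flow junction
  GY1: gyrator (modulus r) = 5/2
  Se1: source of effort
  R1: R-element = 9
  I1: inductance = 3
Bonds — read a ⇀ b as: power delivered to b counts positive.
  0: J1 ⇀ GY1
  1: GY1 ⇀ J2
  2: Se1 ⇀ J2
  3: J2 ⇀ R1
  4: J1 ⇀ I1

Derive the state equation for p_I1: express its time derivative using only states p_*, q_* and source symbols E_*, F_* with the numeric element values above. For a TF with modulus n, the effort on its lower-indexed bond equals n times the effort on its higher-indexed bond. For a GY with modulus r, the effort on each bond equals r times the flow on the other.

dp_I1/dt = -5*E_Se1/18 - 25*p_I1/108

#2 stroke at J2  (source Se1 imposes e)
#4 stroke at I1  (I1 outputs flow p/I1)
#0 stroke at J1  (1-jn J1 has f-setter on 4)
#1 stroke at J2  (GY GY1: same side as bond 0)
#3 stroke at R1  (J2: last free bond brings flow in)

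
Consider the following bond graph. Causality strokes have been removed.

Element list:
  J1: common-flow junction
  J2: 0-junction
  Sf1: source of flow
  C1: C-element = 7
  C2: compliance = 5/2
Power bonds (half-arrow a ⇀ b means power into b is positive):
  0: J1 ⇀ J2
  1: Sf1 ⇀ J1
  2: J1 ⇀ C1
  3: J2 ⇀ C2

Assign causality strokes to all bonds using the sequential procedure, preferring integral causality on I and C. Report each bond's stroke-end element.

b1 |Sf1  (Sf1 (Sf) sets flow on bond)
b0 |J1  (common-f at J1 fixed by 1)
b2 |J1  (1-jn J1 has f-setter on 1)
b3 |J2  (only one effort-in slot at J2)

bond 0 stroke→J1
bond 1 stroke→Sf1
bond 2 stroke→J1
bond 3 stroke→J2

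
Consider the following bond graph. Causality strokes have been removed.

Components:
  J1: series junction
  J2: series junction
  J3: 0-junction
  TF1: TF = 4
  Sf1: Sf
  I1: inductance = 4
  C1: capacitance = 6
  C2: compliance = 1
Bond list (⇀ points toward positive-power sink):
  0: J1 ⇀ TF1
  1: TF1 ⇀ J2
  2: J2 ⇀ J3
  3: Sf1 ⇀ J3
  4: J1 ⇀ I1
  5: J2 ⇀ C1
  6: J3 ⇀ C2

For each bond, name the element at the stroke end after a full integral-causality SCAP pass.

β3 |Sf1  (Sf1: flow source, stroke at near end)
β4 |I1  (prefer integral on I1)
β0 |J1  (1-jn J1 has f-setter on 4)
β1 |TF1  (TF1 one-in-one-out from 0)
β2 |J2  (1-jn J2 has f-setter on 1)
β5 |J2  (1-jn J2 has f-setter on 1)
β6 |J3  (only one effort-in slot at J3)

bond 0 |J1
bond 1 |TF1
bond 2 |J2
bond 3 |Sf1
bond 4 |I1
bond 5 |J2
bond 6 |J3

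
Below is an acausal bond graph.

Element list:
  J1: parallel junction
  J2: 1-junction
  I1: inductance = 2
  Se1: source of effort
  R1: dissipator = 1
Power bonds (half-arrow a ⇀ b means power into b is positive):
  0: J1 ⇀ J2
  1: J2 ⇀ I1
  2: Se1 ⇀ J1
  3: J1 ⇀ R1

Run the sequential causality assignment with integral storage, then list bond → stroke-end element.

b0 |J2
b1 |I1
b2 |J1
b3 |R1

bond 2 |J1  (Se1 fixes effort; stroke away)
bond 0 |J2  (J1: bond 2 brought effort, rest push out)
bond 3 |R1  (J1 effort already set via bond 2)
bond 1 |I1  (J2 needs exactly one f-in)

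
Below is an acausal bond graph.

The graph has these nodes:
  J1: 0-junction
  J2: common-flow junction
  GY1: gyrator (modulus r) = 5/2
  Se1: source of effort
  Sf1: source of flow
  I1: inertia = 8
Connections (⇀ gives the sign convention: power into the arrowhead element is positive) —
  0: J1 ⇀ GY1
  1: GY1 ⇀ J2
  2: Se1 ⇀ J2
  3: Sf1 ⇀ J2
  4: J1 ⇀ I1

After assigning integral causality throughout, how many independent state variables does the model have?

1  (I1 all integral)

bond 2 →J2  (Se1: effort source, stroke at far end)
bond 3 →Sf1  (Sf1 (Sf) sets flow on bond)
bond 1 →J2  (J2 flow already set via bond 3)
bond 0 →J1  (GY GY1: same side as bond 1)
bond 4 →I1  (J1: bond 0 brought effort, rest push out)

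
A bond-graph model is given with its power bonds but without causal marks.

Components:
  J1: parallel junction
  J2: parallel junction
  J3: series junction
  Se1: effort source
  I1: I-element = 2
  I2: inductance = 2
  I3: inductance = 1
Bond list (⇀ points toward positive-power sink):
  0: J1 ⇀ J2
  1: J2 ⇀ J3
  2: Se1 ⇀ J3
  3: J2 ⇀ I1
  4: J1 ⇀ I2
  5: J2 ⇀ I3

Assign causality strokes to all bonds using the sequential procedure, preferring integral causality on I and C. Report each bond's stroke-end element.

#2 |J3  (Se1: effort source, stroke at far end)
#1 |J2  (J3 needs exactly one f-in)
#0 |J1  (0-jn J2 has e-setter on 1)
#3 |I1  (J2: bond 1 brought effort, rest push out)
#5 |I3  (J2: bond 1 brought effort, rest push out)
#4 |I2  (0-jn J1 has e-setter on 0)

β0 stroke→J1
β1 stroke→J2
β2 stroke→J3
β3 stroke→I1
β4 stroke→I2
β5 stroke→I3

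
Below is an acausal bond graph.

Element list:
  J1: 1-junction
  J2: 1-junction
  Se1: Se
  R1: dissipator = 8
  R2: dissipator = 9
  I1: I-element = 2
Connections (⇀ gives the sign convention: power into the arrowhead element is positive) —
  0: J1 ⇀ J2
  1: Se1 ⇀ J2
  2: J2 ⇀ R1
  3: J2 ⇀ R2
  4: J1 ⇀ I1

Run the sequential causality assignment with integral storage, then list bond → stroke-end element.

bond 1 →J2  (Se1 fixes effort; stroke away)
bond 4 →I1  (prefer integral on I1)
bond 0 →J1  (1-jn J1 has f-setter on 4)
bond 2 →J2  (common-f at J2 fixed by 0)
bond 3 →J2  (J2 flow already set via bond 0)

β0 |J1
β1 |J2
β2 |J2
β3 |J2
β4 |I1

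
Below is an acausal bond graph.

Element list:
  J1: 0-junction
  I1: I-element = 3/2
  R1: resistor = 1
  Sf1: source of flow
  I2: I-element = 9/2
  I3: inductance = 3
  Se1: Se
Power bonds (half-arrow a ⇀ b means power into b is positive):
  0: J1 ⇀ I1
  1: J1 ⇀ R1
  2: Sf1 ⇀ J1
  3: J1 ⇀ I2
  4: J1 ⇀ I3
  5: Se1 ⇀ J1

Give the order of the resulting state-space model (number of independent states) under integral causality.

bond 2 →Sf1  (source Sf1 imposes f)
bond 5 →J1  (source Se1 imposes e)
bond 0 →I1  (J1: bond 5 brought effort, rest push out)
bond 1 →R1  (common-e at J1 fixed by 5)
bond 3 →I2  (J1 effort already set via bond 5)
bond 4 →I3  (J1 effort already set via bond 5)

3  (I1, I2, I3 all integral)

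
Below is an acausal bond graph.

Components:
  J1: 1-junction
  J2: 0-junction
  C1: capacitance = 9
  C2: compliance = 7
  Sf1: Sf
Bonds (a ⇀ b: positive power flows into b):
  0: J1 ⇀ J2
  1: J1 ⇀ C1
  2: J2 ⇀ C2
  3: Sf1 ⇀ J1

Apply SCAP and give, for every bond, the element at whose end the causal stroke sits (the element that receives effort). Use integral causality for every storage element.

#3 →Sf1  (source Sf1 imposes f)
#0 →J1  (J1: bond 3 brought flow, rest push out)
#1 →J1  (J1 flow already set via bond 3)
#2 →J2  (J2 needs exactly one e-in)

bond 0 stroke→J1
bond 1 stroke→J1
bond 2 stroke→J2
bond 3 stroke→Sf1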